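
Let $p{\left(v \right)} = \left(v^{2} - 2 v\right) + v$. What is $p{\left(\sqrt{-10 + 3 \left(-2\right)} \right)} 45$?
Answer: $-720 - 180 i \approx -720.0 - 180.0 i$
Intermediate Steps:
$p{\left(v \right)} = v^{2} - v$
$p{\left(\sqrt{-10 + 3 \left(-2\right)} \right)} 45 = \sqrt{-10 + 3 \left(-2\right)} \left(-1 + \sqrt{-10 + 3 \left(-2\right)}\right) 45 = \sqrt{-10 - 6} \left(-1 + \sqrt{-10 - 6}\right) 45 = \sqrt{-16} \left(-1 + \sqrt{-16}\right) 45 = 4 i \left(-1 + 4 i\right) 45 = 180 i \left(-1 + 4 i\right)$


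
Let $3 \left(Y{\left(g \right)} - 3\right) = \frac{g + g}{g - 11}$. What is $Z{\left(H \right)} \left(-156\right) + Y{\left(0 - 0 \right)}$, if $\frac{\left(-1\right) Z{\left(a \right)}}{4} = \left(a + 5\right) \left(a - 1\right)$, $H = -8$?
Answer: $16851$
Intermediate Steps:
$Z{\left(a \right)} = - 4 \left(-1 + a\right) \left(5 + a\right)$ ($Z{\left(a \right)} = - 4 \left(a + 5\right) \left(a - 1\right) = - 4 \left(5 + a\right) \left(-1 + a\right) = - 4 \left(-1 + a\right) \left(5 + a\right)$)
$Y{\left(g \right)} = 3 + \frac{2 g}{3 \left(-11 + g\right)}$ ($Y{\left(g \right)} = 3 + \frac{\left(g + g\right) \frac{1}{g - 11}}{3} = 3 + \frac{2 g \frac{1}{-11 + g}}{3} = 3 + \frac{2 g}{3 \left(-11 + g\right)}$)
$Z{\left(H \right)} \left(-156\right) + Y{\left(0 - 0 \right)} = \left(20 - -128 - 4 \left(-8\right)^{2}\right) \left(-156\right) + \frac{11 \left(-9 + \left(0 - 0\right)\right)}{3 \left(-11 + \left(0 - 0\right)\right)} = \left(20 + 128 - 256\right) \left(-156\right) + \frac{11 \left(-9 + \left(0 + 0\right)\right)}{3 \left(-11 + \left(0 + 0\right)\right)} = \left(20 + 128 - 256\right) \left(-156\right) + \frac{11 \left(-9 + 0\right)}{3 \left(-11 + 0\right)} = \left(-108\right) \left(-156\right) + \frac{11}{3} \frac{1}{-11} \left(-9\right) = 16848 + \frac{11}{3} \left(- \frac{1}{11}\right) \left(-9\right) = 16848 + 3 = 16851$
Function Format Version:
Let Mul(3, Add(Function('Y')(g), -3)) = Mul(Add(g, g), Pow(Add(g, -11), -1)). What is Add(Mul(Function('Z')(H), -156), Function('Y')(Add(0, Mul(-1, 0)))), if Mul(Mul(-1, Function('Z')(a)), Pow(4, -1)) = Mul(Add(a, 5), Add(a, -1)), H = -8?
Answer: 16851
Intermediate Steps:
Function('Z')(a) = Mul(-4, Add(-1, a), Add(5, a)) (Function('Z')(a) = Mul(-4, Mul(Add(a, 5), Add(a, -1))) = Mul(-4, Mul(Add(5, a), Add(-1, a))) = Mul(-4, Mul(Add(-1, a), Add(5, a))) = Mul(-4, Add(-1, a), Add(5, a)))
Function('Y')(g) = Add(3, Mul(Rational(2, 3), g, Pow(Add(-11, g), -1))) (Function('Y')(g) = Add(3, Mul(Rational(1, 3), Mul(Add(g, g), Pow(Add(g, -11), -1)))) = Add(3, Mul(Rational(1, 3), Mul(Mul(2, g), Pow(Add(-11, g), -1)))) = Add(3, Mul(Rational(1, 3), Mul(2, g, Pow(Add(-11, g), -1)))) = Add(3, Mul(Rational(2, 3), g, Pow(Add(-11, g), -1))))
Add(Mul(Function('Z')(H), -156), Function('Y')(Add(0, Mul(-1, 0)))) = Add(Mul(Add(20, Mul(-16, -8), Mul(-4, Pow(-8, 2))), -156), Mul(Rational(11, 3), Pow(Add(-11, Add(0, Mul(-1, 0))), -1), Add(-9, Add(0, Mul(-1, 0))))) = Add(Mul(Add(20, 128, Mul(-4, 64)), -156), Mul(Rational(11, 3), Pow(Add(-11, Add(0, 0)), -1), Add(-9, Add(0, 0)))) = Add(Mul(Add(20, 128, -256), -156), Mul(Rational(11, 3), Pow(Add(-11, 0), -1), Add(-9, 0))) = Add(Mul(-108, -156), Mul(Rational(11, 3), Pow(-11, -1), -9)) = Add(16848, Mul(Rational(11, 3), Rational(-1, 11), -9)) = Add(16848, 3) = 16851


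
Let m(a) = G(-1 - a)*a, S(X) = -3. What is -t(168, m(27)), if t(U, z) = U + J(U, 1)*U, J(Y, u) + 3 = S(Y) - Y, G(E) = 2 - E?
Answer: 29064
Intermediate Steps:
J(Y, u) = -6 - Y (J(Y, u) = -3 + (-3 - Y) = -6 - Y)
m(a) = a*(3 + a) (m(a) = (2 - (-1 - a))*a = (2 + (1 + a))*a = (3 + a)*a = a*(3 + a))
t(U, z) = U + U*(-6 - U) (t(U, z) = U + (-6 - U)*U = U + U*(-6 - U))
-t(168, m(27)) = -(-1)*168*(5 + 168) = -(-1)*168*173 = -1*(-29064) = 29064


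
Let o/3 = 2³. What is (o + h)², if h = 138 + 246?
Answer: 166464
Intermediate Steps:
o = 24 (o = 3*2³ = 3*8 = 24)
h = 384
(o + h)² = (24 + 384)² = 408² = 166464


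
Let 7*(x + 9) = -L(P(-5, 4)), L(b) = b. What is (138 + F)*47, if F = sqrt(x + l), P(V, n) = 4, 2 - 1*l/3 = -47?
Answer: 6486 + 47*sqrt(6734)/7 ≈ 7037.0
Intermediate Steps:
l = 147 (l = 6 - 3*(-47) = 6 + 141 = 147)
x = -67/7 (x = -9 + (-1*4)/7 = -9 + (1/7)*(-4) = -9 - 4/7 = -67/7 ≈ -9.5714)
F = sqrt(6734)/7 (F = sqrt(-67/7 + 147) = sqrt(962/7) = sqrt(6734)/7 ≈ 11.723)
(138 + F)*47 = (138 + sqrt(6734)/7)*47 = 6486 + 47*sqrt(6734)/7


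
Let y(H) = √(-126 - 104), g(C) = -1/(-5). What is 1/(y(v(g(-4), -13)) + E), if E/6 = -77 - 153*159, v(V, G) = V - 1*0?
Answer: -73212/10719994003 - I*√230/21439988006 ≈ -6.8295e-6 - 7.0736e-10*I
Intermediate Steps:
g(C) = ⅕ (g(C) = -1*(-⅕) = ⅕)
v(V, G) = V (v(V, G) = V + 0 = V)
y(H) = I*√230 (y(H) = √(-230) = I*√230)
E = -146424 (E = 6*(-77 - 153*159) = 6*(-77 - 24327) = 6*(-24404) = -146424)
1/(y(v(g(-4), -13)) + E) = 1/(I*√230 - 146424) = 1/(-146424 + I*√230)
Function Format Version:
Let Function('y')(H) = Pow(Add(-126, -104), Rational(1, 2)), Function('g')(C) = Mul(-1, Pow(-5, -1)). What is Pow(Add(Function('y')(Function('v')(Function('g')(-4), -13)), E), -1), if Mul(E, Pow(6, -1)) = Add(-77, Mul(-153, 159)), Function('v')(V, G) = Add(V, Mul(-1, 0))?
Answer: Add(Rational(-73212, 10719994003), Mul(Rational(-1, 21439988006), I, Pow(230, Rational(1, 2)))) ≈ Add(-6.8295e-6, Mul(-7.0736e-10, I))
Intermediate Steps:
Function('g')(C) = Rational(1, 5) (Function('g')(C) = Mul(-1, Rational(-1, 5)) = Rational(1, 5))
Function('v')(V, G) = V (Function('v')(V, G) = Add(V, 0) = V)
Function('y')(H) = Mul(I, Pow(230, Rational(1, 2))) (Function('y')(H) = Pow(-230, Rational(1, 2)) = Mul(I, Pow(230, Rational(1, 2))))
E = -146424 (E = Mul(6, Add(-77, Mul(-153, 159))) = Mul(6, Add(-77, -24327)) = Mul(6, -24404) = -146424)
Pow(Add(Function('y')(Function('v')(Function('g')(-4), -13)), E), -1) = Pow(Add(Mul(I, Pow(230, Rational(1, 2))), -146424), -1) = Pow(Add(-146424, Mul(I, Pow(230, Rational(1, 2)))), -1)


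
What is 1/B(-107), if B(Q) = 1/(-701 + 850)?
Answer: 149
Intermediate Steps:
B(Q) = 1/149
1/B(-107) = 1/(1/149) = 149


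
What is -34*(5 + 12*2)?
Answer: -986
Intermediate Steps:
-34*(5 + 12*2) = -34*(5 + 24) = -34*29 = -986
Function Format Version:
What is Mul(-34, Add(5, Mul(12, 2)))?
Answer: -986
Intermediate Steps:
Mul(-34, Add(5, Mul(12, 2))) = Mul(-34, Add(5, 24)) = Mul(-34, 29) = -986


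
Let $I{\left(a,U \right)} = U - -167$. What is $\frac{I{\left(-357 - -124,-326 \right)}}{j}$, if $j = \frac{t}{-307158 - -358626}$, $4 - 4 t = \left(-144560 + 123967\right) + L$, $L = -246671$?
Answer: $- \frac{8183412}{66817} \approx -122.47$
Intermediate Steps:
$I{\left(a,U \right)} = 167 + U$ ($I{\left(a,U \right)} = U + 167 = 167 + U$)
$t = 66817$ ($t = 1 - \frac{\left(-144560 + 123967\right) - 246671}{4} = 1 - \frac{-20593 - 246671}{4} = 1 - -66816 = 1 + 66816 = 66817$)
$j = \frac{66817}{51468}$ ($j = \frac{66817}{-307158 - -358626} = \frac{66817}{-307158 + 358626} = \frac{66817}{51468} \approx 1.2982$)
$\frac{I{\left(-357 - -124,-326 \right)}}{j} = \frac{167 - 326}{\frac{66817}{51468}} = \left(-159\right) \frac{51468}{66817} = - \frac{8183412}{66817}$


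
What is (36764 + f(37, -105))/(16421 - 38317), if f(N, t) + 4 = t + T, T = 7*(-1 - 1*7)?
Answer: -36599/21896 ≈ -1.6715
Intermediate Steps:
T = -56 (T = 7*(-1 - 7) = 7*(-8) = -56)
f(N, t) = -60 + t (f(N, t) = -4 + (t - 56) = -4 + (-56 + t) = -60 + t)
(36764 + f(37, -105))/(16421 - 38317) = (36764 + (-60 - 105))/(16421 - 38317) = (36764 - 165)/(-21896) = 36599*(-1/21896) = -36599/21896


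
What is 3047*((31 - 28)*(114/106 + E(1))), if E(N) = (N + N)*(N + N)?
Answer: 2458929/53 ≈ 46395.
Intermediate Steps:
E(N) = 4*N**2 (E(N) = (2*N)*(2*N) = 4*N**2)
3047*((31 - 28)*(114/106 + E(1))) = 3047*((31 - 28)*(114/106 + 4*1**2)) = 3047*(3*(114*(1/106) + 4*1)) = 3047*(3*(57/53 + 4)) = 3047*(3*(269/53)) = 3047*(807/53) = 2458929/53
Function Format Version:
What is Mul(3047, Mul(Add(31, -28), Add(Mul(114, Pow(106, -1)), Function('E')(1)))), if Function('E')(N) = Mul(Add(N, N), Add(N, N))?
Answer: Rational(2458929, 53) ≈ 46395.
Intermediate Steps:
Function('E')(N) = Mul(4, Pow(N, 2)) (Function('E')(N) = Mul(Mul(2, N), Mul(2, N)) = Mul(4, Pow(N, 2)))
Mul(3047, Mul(Add(31, -28), Add(Mul(114, Pow(106, -1)), Function('E')(1)))) = Mul(3047, Mul(Add(31, -28), Add(Mul(114, Pow(106, -1)), Mul(4, Pow(1, 2))))) = Mul(3047, Mul(3, Add(Mul(114, Rational(1, 106)), Mul(4, 1)))) = Mul(3047, Mul(3, Add(Rational(57, 53), 4))) = Mul(3047, Mul(3, Rational(269, 53))) = Mul(3047, Rational(807, 53)) = Rational(2458929, 53)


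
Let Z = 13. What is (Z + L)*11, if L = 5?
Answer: 198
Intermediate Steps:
(Z + L)*11 = (13 + 5)*11 = 18*11 = 198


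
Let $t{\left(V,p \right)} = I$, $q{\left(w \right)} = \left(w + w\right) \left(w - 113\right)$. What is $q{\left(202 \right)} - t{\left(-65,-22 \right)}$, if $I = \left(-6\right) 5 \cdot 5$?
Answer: $36106$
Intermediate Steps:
$q{\left(w \right)} = 2 w \left(-113 + w\right)$
$I = -150$ ($I = \left(-30\right) 5 = -150$)
$t{\left(V,p \right)} = -150$
$q{\left(202 \right)} - t{\left(-65,-22 \right)} = 2 \cdot 202 \left(-113 + 202\right) - -150 = 2 \cdot 202 \cdot 89 + 150 = 35956 + 150 = 36106$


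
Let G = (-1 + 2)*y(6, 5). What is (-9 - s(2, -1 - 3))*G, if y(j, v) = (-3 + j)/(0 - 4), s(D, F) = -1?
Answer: 6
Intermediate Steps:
y(j, v) = 3/4 - j/4 (y(j, v) = (-3 + j)/(-4) = (-3 + j)*(-1/4) = 3/4 - j/4)
G = -3/4 (G = (-1 + 2)*(3/4 - 1/4*6) = 1*(3/4 - 3/2) = 1*(-3/4) = -3/4 ≈ -0.75000)
(-9 - s(2, -1 - 3))*G = (-9 - 1*(-1))*(-3/4) = (-9 + 1)*(-3/4) = -8*(-3/4) = 6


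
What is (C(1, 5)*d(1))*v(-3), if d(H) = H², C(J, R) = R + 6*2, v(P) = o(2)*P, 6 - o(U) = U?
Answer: -204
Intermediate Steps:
o(U) = 6 - U
v(P) = 4*P (v(P) = (6 - 1*2)*P = (6 - 2)*P = 4*P)
C(J, R) = 12 + R (C(J, R) = R + 12 = 12 + R)
(C(1, 5)*d(1))*v(-3) = ((12 + 5)*1²)*(4*(-3)) = (17*1)*(-12) = 17*(-12) = -204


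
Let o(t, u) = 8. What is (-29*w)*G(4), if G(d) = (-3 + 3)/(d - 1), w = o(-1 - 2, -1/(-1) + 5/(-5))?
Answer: 0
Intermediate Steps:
w = 8
G(d) = 0 (G(d) = 0/(-1 + d) = 0)
(-29*w)*G(4) = -29*8*0 = -232*0 = 0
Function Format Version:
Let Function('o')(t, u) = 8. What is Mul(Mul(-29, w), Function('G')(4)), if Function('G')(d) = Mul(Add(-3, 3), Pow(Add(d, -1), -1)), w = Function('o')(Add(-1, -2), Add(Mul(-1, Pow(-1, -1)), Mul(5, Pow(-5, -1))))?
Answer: 0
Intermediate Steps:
w = 8
Function('G')(d) = 0 (Function('G')(d) = Mul(0, Pow(Add(-1, d), -1)) = 0)
Mul(Mul(-29, w), Function('G')(4)) = Mul(Mul(-29, 8), 0) = Mul(-232, 0) = 0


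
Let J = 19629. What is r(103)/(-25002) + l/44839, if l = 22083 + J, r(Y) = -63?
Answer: 116189809/124562742 ≈ 0.93278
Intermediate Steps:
l = 41712 (l = 22083 + 19629 = 41712)
r(103)/(-25002) + l/44839 = -63/(-25002) + 41712/44839 = -63*(-1/25002) + 41712*(1/44839) = 7/2778 + 41712/44839 = 116189809/124562742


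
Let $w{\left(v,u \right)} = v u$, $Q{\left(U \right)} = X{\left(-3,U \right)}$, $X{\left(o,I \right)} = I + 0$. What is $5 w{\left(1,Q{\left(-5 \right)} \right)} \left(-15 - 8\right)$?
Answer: $575$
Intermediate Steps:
$X{\left(o,I \right)} = I$
$Q{\left(U \right)} = U$
$w{\left(v,u \right)} = u v$
$5 w{\left(1,Q{\left(-5 \right)} \right)} \left(-15 - 8\right) = 5 \left(\left(-5\right) 1\right) \left(-15 - 8\right) = 5 \left(-5\right) \left(-15 - 8\right) = \left(-25\right) \left(-23\right) = 575$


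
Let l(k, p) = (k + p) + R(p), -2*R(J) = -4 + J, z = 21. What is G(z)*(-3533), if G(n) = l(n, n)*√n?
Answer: -236711*√21/2 ≈ -5.4237e+5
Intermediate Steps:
R(J) = 2 - J/2 (R(J) = -(-4 + J)/2 = 2 - J/2)
l(k, p) = 2 + k + p/2 (l(k, p) = (k + p) + (2 - p/2) = 2 + k + p/2)
G(n) = √n*(2 + 3*n/2) (G(n) = (2 + n + n/2)*√n = (2 + 3*n/2)*√n = √n*(2 + 3*n/2))
G(z)*(-3533) = (√21*(4 + 3*21)/2)*(-3533) = (√21*(4 + 63)/2)*(-3533) = ((½)*√21*67)*(-3533) = (67*√21/2)*(-3533) = -236711*√21/2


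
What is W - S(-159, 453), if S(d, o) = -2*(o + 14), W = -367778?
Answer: -366844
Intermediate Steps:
S(d, o) = -28 - 2*o (S(d, o) = -2*(14 + o) = -28 - 2*o)
W - S(-159, 453) = -367778 - (-28 - 2*453) = -367778 - (-28 - 906) = -367778 - 1*(-934) = -367778 + 934 = -366844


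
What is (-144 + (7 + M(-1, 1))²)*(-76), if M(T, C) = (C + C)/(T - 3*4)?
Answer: 1247540/169 ≈ 7381.9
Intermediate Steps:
M(T, C) = 2*C/(-12 + T) (M(T, C) = (2*C)/(T - 12) = (2*C)/(-12 + T) = 2*C/(-12 + T))
(-144 + (7 + M(-1, 1))²)*(-76) = (-144 + (7 + 2*1/(-12 - 1))²)*(-76) = (-144 + (7 + 2*1/(-13))²)*(-76) = (-144 + (7 + 2*1*(-1/13))²)*(-76) = (-144 + (7 - 2/13)²)*(-76) = (-144 + (89/13)²)*(-76) = (-144 + 7921/169)*(-76) = -16415/169*(-76) = 1247540/169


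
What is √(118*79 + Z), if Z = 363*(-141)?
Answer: I*√41861 ≈ 204.6*I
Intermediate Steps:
Z = -51183
√(118*79 + Z) = √(118*79 - 51183) = √(9322 - 51183) = √(-41861) = I*√41861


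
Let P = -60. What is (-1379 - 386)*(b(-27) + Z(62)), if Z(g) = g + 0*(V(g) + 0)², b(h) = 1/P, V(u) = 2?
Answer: -1312807/12 ≈ -1.0940e+5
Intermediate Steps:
b(h) = -1/60 (b(h) = 1/(-60) = -1/60)
Z(g) = g (Z(g) = g + 0*(2 + 0)² = g + 0*2² = g + 0*4 = g + 0 = g)
(-1379 - 386)*(b(-27) + Z(62)) = (-1379 - 386)*(-1/60 + 62) = -1765*3719/60 = -1312807/12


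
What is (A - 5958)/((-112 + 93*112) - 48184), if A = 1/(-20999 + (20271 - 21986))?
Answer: 135330013/860406320 ≈ 0.15729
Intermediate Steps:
A = -1/22714 (A = 1/(-20999 - 1715) = 1/(-22714) = -1/22714 ≈ -4.4026e-5)
(A - 5958)/((-112 + 93*112) - 48184) = (-1/22714 - 5958)/((-112 + 93*112) - 48184) = -135330013/(22714*((-112 + 10416) - 48184)) = -135330013/(22714*(10304 - 48184)) = -135330013/22714/(-37880) = -135330013/22714*(-1/37880) = 135330013/860406320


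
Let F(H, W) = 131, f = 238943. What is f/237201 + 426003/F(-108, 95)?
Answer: 101079639136/31073331 ≈ 3252.9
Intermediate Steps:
f/237201 + 426003/F(-108, 95) = 238943/237201 + 426003/131 = 101079639136/31073331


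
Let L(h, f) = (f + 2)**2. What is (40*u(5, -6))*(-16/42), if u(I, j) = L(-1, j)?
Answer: -5120/21 ≈ -243.81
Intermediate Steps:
L(h, f) = (2 + f)**2
u(I, j) = (2 + j)**2
(40*u(5, -6))*(-16/42) = (40*(2 - 6)**2)*(-16/42) = (40*(-4)**2)*(-16*1/42) = (40*16)*(-8/21) = 640*(-8/21) = -5120/21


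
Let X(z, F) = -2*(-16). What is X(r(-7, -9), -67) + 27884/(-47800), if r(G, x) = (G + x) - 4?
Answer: 375429/11950 ≈ 31.417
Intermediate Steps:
r(G, x) = -4 + G + x
X(z, F) = 32
X(r(-7, -9), -67) + 27884/(-47800) = 32 + 27884/(-47800) = 32 + 27884*(-1/47800) = 32 - 6971/11950 = 375429/11950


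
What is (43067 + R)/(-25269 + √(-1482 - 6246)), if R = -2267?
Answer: -343658400/212843363 - 54400*I*√483/212843363 ≈ -1.6146 - 0.0056171*I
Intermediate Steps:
(43067 + R)/(-25269 + √(-1482 - 6246)) = (43067 - 2267)/(-25269 + √(-1482 - 6246)) = 40800/(-25269 + √(-7728)) = 40800/(-25269 + 4*I*√483)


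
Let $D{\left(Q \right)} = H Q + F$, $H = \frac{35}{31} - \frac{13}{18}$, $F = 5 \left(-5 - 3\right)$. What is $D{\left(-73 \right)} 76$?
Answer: $- \frac{1477858}{279} \approx -5297.0$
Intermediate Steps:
$F = -40$ ($F = 5 \left(-8\right) = -40$)
$H = \frac{227}{558}$ ($H = 35 \cdot \frac{1}{31} - \frac{13}{18} = \frac{35}{31} - \frac{13}{18} = \frac{227}{558} \approx 0.40681$)
$D{\left(Q \right)} = -40 + \frac{227 Q}{558}$ ($D{\left(Q \right)} = \frac{227 Q}{558} - 40 = -40 + \frac{227 Q}{558}$)
$D{\left(-73 \right)} 76 = \left(-40 + \frac{227}{558} \left(-73\right)\right) 76 = \left(-40 - \frac{16571}{558}\right) 76 = \left(- \frac{38891}{558}\right) 76 = - \frac{1477858}{279}$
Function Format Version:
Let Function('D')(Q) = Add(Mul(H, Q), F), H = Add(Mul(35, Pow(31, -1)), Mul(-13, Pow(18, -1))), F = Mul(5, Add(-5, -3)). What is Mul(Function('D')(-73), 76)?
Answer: Rational(-1477858, 279) ≈ -5297.0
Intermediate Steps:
F = -40 (F = Mul(5, -8) = -40)
H = Rational(227, 558) (H = Add(Mul(35, Rational(1, 31)), Mul(-13, Rational(1, 18))) = Add(Rational(35, 31), Rational(-13, 18)) = Rational(227, 558) ≈ 0.40681)
Function('D')(Q) = Add(-40, Mul(Rational(227, 558), Q)) (Function('D')(Q) = Add(Mul(Rational(227, 558), Q), -40) = Add(-40, Mul(Rational(227, 558), Q)))
Mul(Function('D')(-73), 76) = Mul(Add(-40, Mul(Rational(227, 558), -73)), 76) = Mul(Add(-40, Rational(-16571, 558)), 76) = Mul(Rational(-38891, 558), 76) = Rational(-1477858, 279)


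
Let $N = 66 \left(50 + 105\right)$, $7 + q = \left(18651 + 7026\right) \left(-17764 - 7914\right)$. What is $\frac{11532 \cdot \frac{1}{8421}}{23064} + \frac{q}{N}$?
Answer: $- \frac{925375286393}{14357805} \approx -64451.0$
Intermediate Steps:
$q = -659334013$ ($q = -7 + \left(18651 + 7026\right) \left(-17764 - 7914\right) = -7 + 25677 \left(-25678\right) = -7 - 659334006 = -659334013$)
$N = 10230$ ($N = 66 \cdot 155 = 10230$)
$\frac{11532 \cdot \frac{1}{8421}}{23064} + \frac{q}{N} = \frac{11532 \cdot \frac{1}{8421}}{23064} - \frac{659334013}{10230} = 11532 \cdot \frac{1}{8421} \cdot \frac{1}{23064} - \frac{659334013}{10230} = \frac{3844}{2807} \cdot \frac{1}{23064} - \frac{659334013}{10230} = \frac{1}{16842} - \frac{659334013}{10230} = - \frac{925375286393}{14357805}$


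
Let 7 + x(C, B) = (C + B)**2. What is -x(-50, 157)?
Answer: -11442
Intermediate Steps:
x(C, B) = -7 + (B + C)**2 (x(C, B) = -7 + (C + B)**2 = -7 + (B + C)**2)
-x(-50, 157) = -(-7 + (157 - 50)**2) = -(-7 + 107**2) = -(-7 + 11449) = -1*11442 = -11442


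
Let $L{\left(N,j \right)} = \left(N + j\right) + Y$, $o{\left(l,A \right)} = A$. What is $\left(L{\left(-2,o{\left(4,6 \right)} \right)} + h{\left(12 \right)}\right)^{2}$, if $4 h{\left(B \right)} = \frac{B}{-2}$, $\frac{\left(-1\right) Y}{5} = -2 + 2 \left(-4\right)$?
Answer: $\frac{11025}{4} \approx 2756.3$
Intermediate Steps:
$Y = 50$ ($Y = - 5 \left(-2 + 2 \left(-4\right)\right) = - 5 \left(-2 - 8\right) = \left(-5\right) \left(-10\right) = 50$)
$L{\left(N,j \right)} = 50 + N + j$ ($L{\left(N,j \right)} = \left(N + j\right) + 50 = 50 + N + j$)
$h{\left(B \right)} = - \frac{B}{8}$ ($h{\left(B \right)} = \frac{B \frac{1}{-2}}{4} = \frac{B \left(- \frac{1}{2}\right)}{4} = \frac{\left(- \frac{1}{2}\right) B}{4} = - \frac{B}{8}$)
$\left(L{\left(-2,o{\left(4,6 \right)} \right)} + h{\left(12 \right)}\right)^{2} = \left(\left(50 - 2 + 6\right) - \frac{3}{2}\right)^{2} = \left(54 - \frac{3}{2}\right)^{2} = \left(\frac{105}{2}\right)^{2} = \frac{11025}{4}$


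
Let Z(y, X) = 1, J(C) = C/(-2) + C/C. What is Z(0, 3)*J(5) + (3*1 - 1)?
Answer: ½ ≈ 0.50000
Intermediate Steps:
J(C) = 1 - C/2 (J(C) = C*(-½) + 1 = -C/2 + 1 = 1 - C/2)
Z(0, 3)*J(5) + (3*1 - 1) = 1*(1 - ½*5) + (3*1 - 1) = 1*(1 - 5/2) + (3 - 1) = 1*(-3/2) + 2 = -3/2 + 2 = ½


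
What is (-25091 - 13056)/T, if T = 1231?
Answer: -38147/1231 ≈ -30.989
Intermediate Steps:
(-25091 - 13056)/T = (-25091 - 13056)/1231 = -38147*1/1231 = -38147/1231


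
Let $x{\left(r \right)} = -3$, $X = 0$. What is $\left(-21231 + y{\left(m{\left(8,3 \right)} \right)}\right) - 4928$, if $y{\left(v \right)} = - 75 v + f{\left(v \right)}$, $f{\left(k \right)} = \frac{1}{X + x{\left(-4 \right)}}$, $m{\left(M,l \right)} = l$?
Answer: $- \frac{79153}{3} \approx -26384.0$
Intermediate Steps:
$f{\left(k \right)} = - \frac{1}{3}$ ($f{\left(k \right)} = \frac{1}{0 - 3} = \frac{1}{-3} = - \frac{1}{3}$)
$y{\left(v \right)} = - \frac{1}{3} - 75 v$ ($y{\left(v \right)} = - 75 v - \frac{1}{3} = - \frac{1}{3} - 75 v$)
$\left(-21231 + y{\left(m{\left(8,3 \right)} \right)}\right) - 4928 = \left(-21231 - \frac{676}{3}\right) - 4928 = - \frac{64369}{3} - 4928 = - \frac{79153}{3}$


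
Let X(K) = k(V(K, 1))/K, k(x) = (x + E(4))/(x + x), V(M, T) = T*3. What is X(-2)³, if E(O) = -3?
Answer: 0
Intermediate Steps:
V(M, T) = 3*T
k(x) = (-3 + x)/(2*x) (k(x) = (x - 3)/(x + x) = (-3 + x)/((2*x)) = (-3 + x)*(1/(2*x)) = (-3 + x)/(2*x))
X(K) = 0 (X(K) = ((-3 + 3*1)/(2*((3*1))))/K = ((½)*(-3 + 3)/3)/K = ((½)*(⅓)*0)/K = 0/K = 0)
X(-2)³ = 0³ = 0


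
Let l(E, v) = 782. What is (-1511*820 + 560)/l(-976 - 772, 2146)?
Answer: -619230/391 ≈ -1583.7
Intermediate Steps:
(-1511*820 + 560)/l(-976 - 772, 2146) = (-1511*820 + 560)/782 = (-1239020 + 560)*(1/782) = -1238460*1/782 = -619230/391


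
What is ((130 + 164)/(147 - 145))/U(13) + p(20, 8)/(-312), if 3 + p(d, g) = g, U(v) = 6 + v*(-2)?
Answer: -11491/1560 ≈ -7.3660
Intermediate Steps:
U(v) = 6 - 2*v
p(d, g) = -3 + g
((130 + 164)/(147 - 145))/U(13) + p(20, 8)/(-312) = ((130 + 164)/(147 - 145))/(6 - 2*13) + (-3 + 8)/(-312) = (294/2)/(6 - 26) + 5*(-1/312) = (294*(½))/(-20) - 5/312 = 147*(-1/20) - 5/312 = -147/20 - 5/312 = -11491/1560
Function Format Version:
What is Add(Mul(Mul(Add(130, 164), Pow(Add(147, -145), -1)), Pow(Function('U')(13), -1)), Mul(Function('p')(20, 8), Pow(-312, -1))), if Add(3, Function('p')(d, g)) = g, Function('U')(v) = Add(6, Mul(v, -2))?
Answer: Rational(-11491, 1560) ≈ -7.3660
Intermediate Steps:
Function('U')(v) = Add(6, Mul(-2, v))
Function('p')(d, g) = Add(-3, g)
Add(Mul(Mul(Add(130, 164), Pow(Add(147, -145), -1)), Pow(Function('U')(13), -1)), Mul(Function('p')(20, 8), Pow(-312, -1))) = Add(Mul(Mul(Add(130, 164), Pow(Add(147, -145), -1)), Pow(Add(6, Mul(-2, 13)), -1)), Mul(Add(-3, 8), Pow(-312, -1))) = Add(Mul(Mul(294, Pow(2, -1)), Pow(Add(6, -26), -1)), Mul(5, Rational(-1, 312))) = Add(Mul(Mul(294, Rational(1, 2)), Pow(-20, -1)), Rational(-5, 312)) = Add(Mul(147, Rational(-1, 20)), Rational(-5, 312)) = Add(Rational(-147, 20), Rational(-5, 312)) = Rational(-11491, 1560)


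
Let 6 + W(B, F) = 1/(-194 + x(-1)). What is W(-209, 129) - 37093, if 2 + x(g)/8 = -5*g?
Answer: -6306831/170 ≈ -37099.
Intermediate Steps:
x(g) = -16 - 40*g (x(g) = -16 + 8*(-5*g) = -16 - 40*g)
W(B, F) = -1021/170 (W(B, F) = -6 + 1/(-194 + (-16 - 40*(-1))) = -6 + 1/(-194 + (-16 + 40)) = -6 + 1/(-194 + 24) = -6 + 1/(-170) = -6 - 1/170 = -1021/170)
W(-209, 129) - 37093 = -1021/170 - 37093 = -6306831/170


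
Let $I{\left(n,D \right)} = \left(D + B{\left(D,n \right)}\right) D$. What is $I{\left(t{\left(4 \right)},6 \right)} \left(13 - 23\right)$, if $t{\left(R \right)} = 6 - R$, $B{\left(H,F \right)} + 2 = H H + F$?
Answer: $-2520$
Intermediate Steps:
$B{\left(H,F \right)} = -2 + F + H^{2}$ ($B{\left(H,F \right)} = -2 + \left(H H + F\right) = -2 + \left(H^{2} + F\right) = -2 + \left(F + H^{2}\right) = -2 + F + H^{2}$)
$I{\left(n,D \right)} = D \left(-2 + D + n + D^{2}\right)$ ($I{\left(n,D \right)} = \left(D + \left(-2 + n + D^{2}\right)\right) D = \left(-2 + D + n + D^{2}\right) D = D \left(-2 + D + n + D^{2}\right)$)
$I{\left(t{\left(4 \right)},6 \right)} \left(13 - 23\right) = 6 \left(-2 + 6 + \left(6 - 4\right) + 6^{2}\right) \left(13 - 23\right) = 6 \left(-2 + 6 + \left(6 - 4\right) + 36\right) \left(13 - 23\right) = 6 \left(-2 + 6 + 2 + 36\right) \left(13 - 23\right) = 6 \cdot 42 \left(-10\right) = 252 \left(-10\right) = -2520$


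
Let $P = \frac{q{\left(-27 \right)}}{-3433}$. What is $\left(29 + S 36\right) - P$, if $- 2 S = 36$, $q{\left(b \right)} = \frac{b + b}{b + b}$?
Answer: $- \frac{2125026}{3433} \approx -619.0$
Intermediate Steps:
$q{\left(b \right)} = 1$ ($q{\left(b \right)} = \frac{2 b}{2 b} = 2 b \frac{1}{2 b} = 1$)
$S = -18$ ($S = \left(- \frac{1}{2}\right) 36 = -18$)
$P = - \frac{1}{3433}$ ($P = 1 \frac{1}{-3433} = 1 \left(- \frac{1}{3433}\right) = - \frac{1}{3433} \approx -0.00029129$)
$\left(29 + S 36\right) - P = \left(29 - 648\right) - - \frac{1}{3433} = \left(29 - 648\right) + \frac{1}{3433} = -619 + \frac{1}{3433} = - \frac{2125026}{3433}$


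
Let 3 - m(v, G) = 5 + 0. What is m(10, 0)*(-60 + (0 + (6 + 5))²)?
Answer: -122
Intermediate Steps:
m(v, G) = -2 (m(v, G) = 3 - (5 + 0) = 3 - 1*5 = 3 - 5 = -2)
m(10, 0)*(-60 + (0 + (6 + 5))²) = -2*(-60 + (0 + (6 + 5))²) = -2*(-60 + (0 + 11)²) = -2*(-60 + 11²) = -2*(-60 + 121) = -2*61 = -122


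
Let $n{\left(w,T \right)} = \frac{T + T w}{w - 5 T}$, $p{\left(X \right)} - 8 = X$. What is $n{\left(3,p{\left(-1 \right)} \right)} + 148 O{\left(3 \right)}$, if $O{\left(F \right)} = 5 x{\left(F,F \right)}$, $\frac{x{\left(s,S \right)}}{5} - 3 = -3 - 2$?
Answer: $- \frac{59207}{8} \approx -7400.9$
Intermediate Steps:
$p{\left(X \right)} = 8 + X$
$x{\left(s,S \right)} = -10$ ($x{\left(s,S \right)} = 15 + 5 \left(-3 - 2\right) = 15 + 5 \left(-5\right) = 15 - 25 = -10$)
$n{\left(w,T \right)} = \frac{T + T w}{w - 5 T}$
$O{\left(F \right)} = -50$ ($O{\left(F \right)} = 5 \left(-10\right) = -50$)
$n{\left(3,p{\left(-1 \right)} \right)} + 148 O{\left(3 \right)} = \frac{\left(8 - 1\right) \left(1 + 3\right)}{3 - 5 \left(8 - 1\right)} + 148 \left(-50\right) = 7 \frac{1}{3 - 35} \cdot 4 - 7400 = 7 \frac{1}{-32} \cdot 4 - 7400 = 7 \left(- \frac{1}{32}\right) 4 - 7400 = - \frac{7}{8} - 7400 = - \frac{59207}{8}$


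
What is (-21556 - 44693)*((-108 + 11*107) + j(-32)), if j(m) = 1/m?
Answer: -2266179543/32 ≈ -7.0818e+7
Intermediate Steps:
(-21556 - 44693)*((-108 + 11*107) + j(-32)) = (-21556 - 44693)*((-108 + 11*107) + 1/(-32)) = -66249*((-108 + 1177) - 1/32) = -66249*(1069 - 1/32) = -66249*34207/32 = -2266179543/32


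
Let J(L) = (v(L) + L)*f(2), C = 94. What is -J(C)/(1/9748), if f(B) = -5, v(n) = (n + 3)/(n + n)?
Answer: 216515265/47 ≈ 4.6067e+6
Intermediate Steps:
v(n) = (3 + n)/(2*n) (v(n) = (3 + n)/((2*n)) = (3 + n)*(1/(2*n)) = (3 + n)/(2*n))
J(L) = -5*L - 5*(3 + L)/(2*L) (J(L) = ((3 + L)/(2*L) + L)*(-5) = (L + (3 + L)/(2*L))*(-5) = -5*L - 5*(3 + L)/(2*L))
-J(C)/(1/9748) = -(-5/2 - 5*94 - 15/2/94)/(1/9748) = -(-5/2 - 470 - 15/2*1/94)/1/9748 = -(-5/2 - 470 - 15/188)*9748 = -(-88845)*9748/188 = -1*(-216515265/47) = 216515265/47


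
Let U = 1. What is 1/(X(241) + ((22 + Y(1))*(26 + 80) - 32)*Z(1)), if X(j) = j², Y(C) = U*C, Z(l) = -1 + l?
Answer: 1/58081 ≈ 1.7217e-5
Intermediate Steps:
Y(C) = C (Y(C) = 1*C = C)
1/(X(241) + ((22 + Y(1))*(26 + 80) - 32)*Z(1)) = 1/(241² + ((22 + 1)*(26 + 80) - 32)*(-1 + 1)) = 1/(58081 + (23*106 - 32)*0) = 1/(58081 + (2438 - 32)*0) = 1/(58081 + 2406*0) = 1/(58081 + 0) = 1/58081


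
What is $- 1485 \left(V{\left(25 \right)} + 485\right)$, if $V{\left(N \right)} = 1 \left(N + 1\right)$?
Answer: $-758835$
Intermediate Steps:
$V{\left(N \right)} = 1 + N$ ($V{\left(N \right)} = 1 \left(1 + N\right) = 1 + N$)
$- 1485 \left(V{\left(25 \right)} + 485\right) = - 1485 \left(\left(1 + 25\right) + 485\right) = - 1485 \left(26 + 485\right) = \left(-1485\right) 511 = -758835$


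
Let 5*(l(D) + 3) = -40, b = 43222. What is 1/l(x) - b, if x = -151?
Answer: -475443/11 ≈ -43222.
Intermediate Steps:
l(D) = -11 (l(D) = -3 + (1/5)*(-40) = -3 - 8 = -11)
1/l(x) - b = 1/(-11) - 1*43222 = -1/11 - 43222 = -475443/11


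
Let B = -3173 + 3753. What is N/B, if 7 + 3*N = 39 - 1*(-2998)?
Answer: 101/58 ≈ 1.7414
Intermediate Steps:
N = 1010 (N = -7/3 + (39 - 1*(-2998))/3 = -7/3 + (39 + 2998)/3 = -7/3 + (⅓)*3037 = -7/3 + 3037/3 = 1010)
B = 580
N/B = 1010/580 = 1010*(1/580) = 101/58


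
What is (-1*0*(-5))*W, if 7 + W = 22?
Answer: 0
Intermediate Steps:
W = 15 (W = -7 + 22 = 15)
(-1*0*(-5))*W = (-1*0*(-5))*15 = (0*(-5))*15 = 0*15 = 0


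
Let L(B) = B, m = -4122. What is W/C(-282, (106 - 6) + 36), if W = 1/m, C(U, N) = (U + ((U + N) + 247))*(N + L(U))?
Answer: -1/108927972 ≈ -9.1804e-9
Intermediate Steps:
C(U, N) = (N + U)*(247 + N + 2*U) (C(U, N) = (U + ((U + N) + 247))*(N + U) = (U + ((N + U) + 247))*(N + U) = (U + (247 + N + U))*(N + U) = (247 + N + 2*U)*(N + U) = (N + U)*(247 + N + 2*U))
W = -1/4122 (W = 1/(-4122) = -1/4122 ≈ -0.00024260)
W/C(-282, (106 - 6) + 36) = -1/(4122*(((106 - 6) + 36)² + 2*(-282)² + 247*((106 - 6) + 36) + 247*(-282) + 3*((106 - 6) + 36)*(-282))) = -1/(4122*((100 + 36)² + 2*79524 + 247*(100 + 36) - 69654 + 3*(100 + 36)*(-282))) = -1/(4122*(136² + 159048 + 247*136 - 69654 + 3*136*(-282))) = -1/(4122*(18496 + 159048 + 33592 - 69654 - 115056)) = -1/4122/26426 = -1/4122*1/26426 = -1/108927972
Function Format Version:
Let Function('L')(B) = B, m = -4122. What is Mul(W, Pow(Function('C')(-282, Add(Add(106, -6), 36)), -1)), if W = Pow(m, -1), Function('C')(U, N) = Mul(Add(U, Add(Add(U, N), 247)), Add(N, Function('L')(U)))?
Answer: Rational(-1, 108927972) ≈ -9.1804e-9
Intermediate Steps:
Function('C')(U, N) = Mul(Add(N, U), Add(247, N, Mul(2, U))) (Function('C')(U, N) = Mul(Add(U, Add(Add(U, N), 247)), Add(N, U)) = Mul(Add(U, Add(Add(N, U), 247)), Add(N, U)) = Mul(Add(U, Add(247, N, U)), Add(N, U)) = Mul(Add(247, N, Mul(2, U)), Add(N, U)) = Mul(Add(N, U), Add(247, N, Mul(2, U))))
W = Rational(-1, 4122) (W = Pow(-4122, -1) = Rational(-1, 4122) ≈ -0.00024260)
Mul(W, Pow(Function('C')(-282, Add(Add(106, -6), 36)), -1)) = Mul(Rational(-1, 4122), Pow(Add(Pow(Add(Add(106, -6), 36), 2), Mul(2, Pow(-282, 2)), Mul(247, Add(Add(106, -6), 36)), Mul(247, -282), Mul(3, Add(Add(106, -6), 36), -282)), -1)) = Mul(Rational(-1, 4122), Pow(Add(Pow(Add(100, 36), 2), Mul(2, 79524), Mul(247, Add(100, 36)), -69654, Mul(3, Add(100, 36), -282)), -1)) = Mul(Rational(-1, 4122), Pow(Add(Pow(136, 2), 159048, Mul(247, 136), -69654, Mul(3, 136, -282)), -1)) = Mul(Rational(-1, 4122), Pow(Add(18496, 159048, 33592, -69654, -115056), -1)) = Mul(Rational(-1, 4122), Pow(26426, -1)) = Mul(Rational(-1, 4122), Rational(1, 26426)) = Rational(-1, 108927972)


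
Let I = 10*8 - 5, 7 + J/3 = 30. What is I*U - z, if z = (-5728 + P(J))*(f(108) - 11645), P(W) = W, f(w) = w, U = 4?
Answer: -65287583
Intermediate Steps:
J = 69 (J = -21 + 3*30 = -21 + 90 = 69)
I = 75 (I = 80 - 5 = 75)
z = 65287883 (z = (-5728 + 69)*(108 - 11645) = -5659*(-11537) = 65287883)
I*U - z = 75*4 - 1*65287883 = 300 - 65287883 = -65287583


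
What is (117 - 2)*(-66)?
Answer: -7590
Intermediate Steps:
(117 - 2)*(-66) = 115*(-66) = -7590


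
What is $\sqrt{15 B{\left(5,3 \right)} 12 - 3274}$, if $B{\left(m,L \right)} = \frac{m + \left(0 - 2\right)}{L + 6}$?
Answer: $i \sqrt{3214} \approx 56.692 i$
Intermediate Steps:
$B{\left(m,L \right)} = \frac{-2 + m}{6 + L}$ ($B{\left(m,L \right)} = \frac{m - 2}{6 + L} = \frac{-2 + m}{6 + L}$)
$\sqrt{15 B{\left(5,3 \right)} 12 - 3274} = \sqrt{15 \frac{-2 + 5}{6 + 3} \cdot 12 - 3274} = \sqrt{15 \cdot \frac{1}{9} \cdot 3 \cdot 12 - 3274} = \sqrt{15 \cdot \frac{1}{3} \cdot 12 - 3274} = \sqrt{5 \cdot 12 - 3274} = \sqrt{60 - 3274} = \sqrt{-3214} = i \sqrt{3214}$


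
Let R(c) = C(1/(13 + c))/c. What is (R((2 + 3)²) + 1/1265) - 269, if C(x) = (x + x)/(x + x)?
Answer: -1701167/6325 ≈ -268.96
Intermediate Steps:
C(x) = 1 (C(x) = (2*x)/((2*x)) = (2*x)*(1/(2*x)) = 1)
R(c) = 1/c
(R((2 + 3)²) + 1/1265) - 269 = (1/((2 + 3)²) + 1/1265) - 269 = (1/(5²) + 1/1265) - 269 = (1/25 + 1/1265) - 269 = 258/6325 - 269 = -1701167/6325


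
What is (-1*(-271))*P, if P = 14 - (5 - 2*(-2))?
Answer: 1355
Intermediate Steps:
P = 5 (P = 14 - (5 + 4) = 14 - 1*9 = 14 - 9 = 5)
(-1*(-271))*P = -1*(-271)*5 = 271*5 = 1355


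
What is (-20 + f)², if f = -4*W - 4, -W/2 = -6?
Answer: 5184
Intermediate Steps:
W = 12 (W = -2*(-6) = 12)
f = -52 (f = -4*12 - 4 = -48 - 4 = -52)
(-20 + f)² = (-20 - 52)² = (-72)² = 5184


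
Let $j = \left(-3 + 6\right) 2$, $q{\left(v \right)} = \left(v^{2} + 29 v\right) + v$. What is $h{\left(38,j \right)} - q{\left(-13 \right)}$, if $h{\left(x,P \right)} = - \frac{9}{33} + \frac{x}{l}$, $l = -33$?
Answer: $\frac{7246}{33} \approx 219.58$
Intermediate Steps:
$q{\left(v \right)} = v^{2} + 30 v$
$j = 6$ ($j = 3 \cdot 2 = 6$)
$h{\left(x,P \right)} = - \frac{3}{11} - \frac{x}{33}$ ($h{\left(x,P \right)} = - \frac{9}{33} + \frac{x}{-33} = \left(-9\right) \frac{1}{33} + x \left(- \frac{1}{33}\right) = - \frac{3}{11} - \frac{x}{33}$)
$h{\left(38,j \right)} - q{\left(-13 \right)} = \left(- \frac{3}{11} - \frac{38}{33}\right) - - 13 \left(30 - 13\right) = \left(- \frac{3}{11} - \frac{38}{33}\right) - \left(-13\right) 17 = - \frac{47}{33} - -221 = - \frac{47}{33} + 221 = \frac{7246}{33}$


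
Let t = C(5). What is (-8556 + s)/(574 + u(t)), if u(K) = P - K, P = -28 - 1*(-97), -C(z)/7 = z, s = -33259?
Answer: -41815/678 ≈ -61.674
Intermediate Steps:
C(z) = -7*z
t = -35 (t = -7*5 = -35)
P = 69 (P = -28 + 97 = 69)
u(K) = 69 - K
(-8556 + s)/(574 + u(t)) = (-8556 - 33259)/(574 + (69 - 1*(-35))) = -41815/(574 + (69 + 35)) = -41815/(574 + 104) = -41815/678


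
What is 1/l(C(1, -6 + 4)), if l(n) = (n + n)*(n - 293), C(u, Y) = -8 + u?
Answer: 1/4200 ≈ 0.00023810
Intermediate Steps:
l(n) = 2*n*(-293 + n) (l(n) = (2*n)*(-293 + n) = 2*n*(-293 + n))
1/l(C(1, -6 + 4)) = 1/(2*(-8 + 1)*(-293 + (-8 + 1))) = 1/(2*(-7)*(-293 - 7)) = 1/(2*(-7)*(-300)) = 1/4200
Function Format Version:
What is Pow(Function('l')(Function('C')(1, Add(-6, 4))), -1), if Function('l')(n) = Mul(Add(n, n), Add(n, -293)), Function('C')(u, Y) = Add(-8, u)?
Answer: Rational(1, 4200) ≈ 0.00023810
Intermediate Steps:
Function('l')(n) = Mul(2, n, Add(-293, n)) (Function('l')(n) = Mul(Mul(2, n), Add(-293, n)) = Mul(2, n, Add(-293, n)))
Pow(Function('l')(Function('C')(1, Add(-6, 4))), -1) = Pow(Mul(2, Add(-8, 1), Add(-293, Add(-8, 1))), -1) = Pow(Mul(2, -7, Add(-293, -7)), -1) = Pow(Mul(2, -7, -300), -1) = Pow(4200, -1) = Rational(1, 4200)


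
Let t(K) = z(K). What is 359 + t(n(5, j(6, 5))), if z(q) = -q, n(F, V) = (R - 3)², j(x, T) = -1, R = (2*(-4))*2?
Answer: -2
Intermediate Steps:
R = -16 (R = -8*2 = -16)
n(F, V) = 361 (n(F, V) = (-16 - 3)² = (-19)² = 361)
t(K) = -K
359 + t(n(5, j(6, 5))) = 359 - 1*361 = 359 - 361 = -2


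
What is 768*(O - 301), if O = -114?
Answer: -318720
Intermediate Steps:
768*(O - 301) = 768*(-114 - 301) = 768*(-415) = -318720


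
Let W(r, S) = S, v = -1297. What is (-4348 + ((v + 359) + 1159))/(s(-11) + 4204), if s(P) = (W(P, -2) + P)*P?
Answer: -4127/4347 ≈ -0.94939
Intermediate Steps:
s(P) = P*(-2 + P) (s(P) = (-2 + P)*P = P*(-2 + P))
(-4348 + ((v + 359) + 1159))/(s(-11) + 4204) = (-4348 + ((-1297 + 359) + 1159))/(-11*(-2 - 11) + 4204) = (-4348 + (-938 + 1159))/(-11*(-13) + 4204) = (-4348 + 221)/(143 + 4204) = -4127/4347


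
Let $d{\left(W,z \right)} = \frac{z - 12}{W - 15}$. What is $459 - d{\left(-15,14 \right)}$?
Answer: $\frac{6886}{15} \approx 459.07$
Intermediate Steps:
$d{\left(W,z \right)} = \frac{-12 + z}{-15 + W}$
$459 - d{\left(-15,14 \right)} = 459 - \frac{-12 + 14}{-15 - 15} = 459 - \frac{1}{-30} \cdot 2 = 459 - \left(- \frac{1}{30}\right) 2 = 459 - - \frac{1}{15} = 459 + \frac{1}{15} = \frac{6886}{15}$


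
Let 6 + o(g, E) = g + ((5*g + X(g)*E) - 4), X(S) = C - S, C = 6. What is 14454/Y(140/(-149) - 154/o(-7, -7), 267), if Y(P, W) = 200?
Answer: 7227/100 ≈ 72.270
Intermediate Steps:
X(S) = 6 - S
o(g, E) = -10 + 6*g + E*(6 - g) (o(g, E) = -6 + (g + ((5*g + (6 - g)*E) - 4)) = -6 + (g + ((5*g + E*(6 - g)) - 4)) = -6 + (g + (-4 + 5*g + E*(6 - g))) = -6 + (-4 + 6*g + E*(6 - g)) = -10 + 6*g + E*(6 - g))
14454/Y(140/(-149) - 154/o(-7, -7), 267) = 14454/200 = 14454*(1/200) = 7227/100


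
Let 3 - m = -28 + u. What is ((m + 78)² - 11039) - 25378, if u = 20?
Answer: -28496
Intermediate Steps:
m = 11 (m = 3 - (-28 + 20) = 3 - 1*(-8) = 3 + 8 = 11)
((m + 78)² - 11039) - 25378 = ((11 + 78)² - 11039) - 25378 = (89² - 11039) - 25378 = (7921 - 11039) - 25378 = -3118 - 25378 = -28496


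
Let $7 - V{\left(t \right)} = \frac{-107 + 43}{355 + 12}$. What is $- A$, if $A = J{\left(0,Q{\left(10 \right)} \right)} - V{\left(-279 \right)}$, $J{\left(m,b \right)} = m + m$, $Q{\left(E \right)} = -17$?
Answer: $\frac{2633}{367} \approx 7.1744$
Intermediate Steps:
$J{\left(m,b \right)} = 2 m$
$V{\left(t \right)} = \frac{2633}{367}$ ($V{\left(t \right)} = 7 - \frac{-107 + 43}{355 + 12} = 7 - - \frac{64}{367} = 7 + \frac{64}{367} = \frac{2633}{367}$)
$A = - \frac{2633}{367}$ ($A = 2 \cdot 0 - \frac{2633}{367} = 0 - \frac{2633}{367} = - \frac{2633}{367} \approx -7.1744$)
$- A = \left(-1\right) \left(- \frac{2633}{367}\right) = \frac{2633}{367}$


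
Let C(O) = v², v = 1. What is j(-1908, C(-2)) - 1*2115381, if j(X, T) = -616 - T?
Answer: -2115998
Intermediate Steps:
C(O) = 1 (C(O) = 1² = 1)
j(-1908, C(-2)) - 1*2115381 = (-616 - 1*1) - 1*2115381 = (-616 - 1) - 2115381 = -617 - 2115381 = -2115998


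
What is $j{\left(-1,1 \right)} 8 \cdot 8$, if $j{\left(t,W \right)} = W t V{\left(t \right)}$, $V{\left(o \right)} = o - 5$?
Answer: $384$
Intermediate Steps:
$V{\left(o \right)} = -5 + o$ ($V{\left(o \right)} = o - 5 = -5 + o$)
$j{\left(t,W \right)} = W t \left(-5 + t\right)$
$j{\left(-1,1 \right)} 8 \cdot 8 = 1 \left(-1\right) \left(-5 - 1\right) 8 \cdot 8 = 1 \left(-1\right) \left(-6\right) 8 \cdot 8 = 6 \cdot 8 \cdot 8 = 48 \cdot 8 = 384$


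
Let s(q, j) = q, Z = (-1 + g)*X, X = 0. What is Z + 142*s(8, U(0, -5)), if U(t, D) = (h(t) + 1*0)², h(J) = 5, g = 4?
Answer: 1136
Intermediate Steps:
U(t, D) = 25 (U(t, D) = (5 + 1*0)² = (5 + 0)² = 5² = 25)
Z = 0 (Z = (-1 + 4)*0 = 3*0 = 0)
Z + 142*s(8, U(0, -5)) = 0 + 142*8 = 0 + 1136 = 1136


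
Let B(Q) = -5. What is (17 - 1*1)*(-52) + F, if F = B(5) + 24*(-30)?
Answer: -1557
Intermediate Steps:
F = -725 (F = -5 + 24*(-30) = -5 - 720 = -725)
(17 - 1*1)*(-52) + F = (17 - 1*1)*(-52) - 725 = (17 - 1)*(-52) - 725 = 16*(-52) - 725 = -832 - 725 = -1557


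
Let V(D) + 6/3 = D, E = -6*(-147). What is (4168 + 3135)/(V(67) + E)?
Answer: 7303/947 ≈ 7.7117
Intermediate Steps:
E = 882
V(D) = -2 + D
(4168 + 3135)/(V(67) + E) = (4168 + 3135)/((-2 + 67) + 882) = 7303/(65 + 882) = 7303/947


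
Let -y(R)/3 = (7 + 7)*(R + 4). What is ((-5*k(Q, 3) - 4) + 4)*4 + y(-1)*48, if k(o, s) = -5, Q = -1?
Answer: -5948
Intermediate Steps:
y(R) = -168 - 42*R (y(R) = -3*(7 + 7)*(R + 4) = -42*(4 + R) = -3*(56 + 14*R) = -168 - 42*R)
((-5*k(Q, 3) - 4) + 4)*4 + y(-1)*48 = ((-5*(-5) - 4) + 4)*4 + (-168 - 42*(-1))*48 = ((25 - 4) + 4)*4 + (-168 + 42)*48 = (21 + 4)*4 - 126*48 = 25*4 - 6048 = 100 - 6048 = -5948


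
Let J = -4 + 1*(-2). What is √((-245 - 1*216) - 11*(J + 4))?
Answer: I*√439 ≈ 20.952*I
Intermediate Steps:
J = -6 (J = -4 - 2 = -6)
√((-245 - 1*216) - 11*(J + 4)) = √((-245 - 1*216) - 11*(-6 + 4)) = √((-245 - 216) - 11*(-2)) = √(-461 + 22) = √(-439) = I*√439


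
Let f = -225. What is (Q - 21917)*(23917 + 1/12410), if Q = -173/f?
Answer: -243935847019432/465375 ≈ -5.2417e+8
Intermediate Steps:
Q = 173/225 (Q = -173/(-225) = -173*(-1/225) = 173/225 ≈ 0.76889)
(Q - 21917)*(23917 + 1/12410) = (173/225 - 21917)*(23917 + 1/12410) = -4931152*(23917 + 1/12410)/225 = -4931152/225*296809971/12410 = -243935847019432/465375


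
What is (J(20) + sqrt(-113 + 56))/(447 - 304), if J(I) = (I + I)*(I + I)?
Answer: 1600/143 + I*sqrt(57)/143 ≈ 11.189 + 0.052796*I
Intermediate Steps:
J(I) = 4*I**2 (J(I) = (2*I)*(2*I) = 4*I**2)
(J(20) + sqrt(-113 + 56))/(447 - 304) = (4*20**2 + sqrt(-113 + 56))/(447 - 304) = (4*400 + sqrt(-57))/143 = (1600 + I*sqrt(57))*(1/143) = 1600/143 + I*sqrt(57)/143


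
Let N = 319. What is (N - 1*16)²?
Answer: 91809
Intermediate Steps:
(N - 1*16)² = (319 - 1*16)² = (319 - 16)² = 303² = 91809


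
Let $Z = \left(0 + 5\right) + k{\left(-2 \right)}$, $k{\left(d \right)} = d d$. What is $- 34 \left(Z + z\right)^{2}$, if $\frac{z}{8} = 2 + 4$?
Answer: $-110466$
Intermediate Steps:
$k{\left(d \right)} = d^{2}$
$z = 48$ ($z = 8 \left(2 + 4\right) = 8 \cdot 6 = 48$)
$Z = 9$ ($Z = \left(0 + 5\right) + \left(-2\right)^{2} = 5 + 4 = 9$)
$- 34 \left(Z + z\right)^{2} = - 34 \left(9 + 48\right)^{2} = - 34 \cdot 57^{2} = \left(-34\right) 3249 = -110466$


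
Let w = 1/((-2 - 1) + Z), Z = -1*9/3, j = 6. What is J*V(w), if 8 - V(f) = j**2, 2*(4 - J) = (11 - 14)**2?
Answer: 14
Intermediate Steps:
J = -1/2 (J = 4 - (11 - 14)**2/2 = 4 - 1/2*(-3)**2 = 4 - 1/2*9 = 4 - 9/2 = -1/2 ≈ -0.50000)
Z = -3 (Z = -9*1/3 = -3)
w = -1/6 (w = 1/((-2 - 1) - 3) = 1/(-3 - 3) = 1/(-6) = -1/6 ≈ -0.16667)
V(f) = -28 (V(f) = 8 - 1*6**2 = 8 - 1*36 = 8 - 36 = -28)
J*V(w) = -1/2*(-28) = 14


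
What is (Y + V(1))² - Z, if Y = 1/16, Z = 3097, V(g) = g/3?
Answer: -7135127/2304 ≈ -3096.8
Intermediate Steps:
V(g) = g/3 (V(g) = g*(⅓) = g/3)
Y = 1/16 ≈ 0.062500
(Y + V(1))² - Z = (1/16 + (⅓)*1)² - 1*3097 = (1/16 + ⅓)² - 3097 = (19/48)² - 3097 = 361/2304 - 3097 = -7135127/2304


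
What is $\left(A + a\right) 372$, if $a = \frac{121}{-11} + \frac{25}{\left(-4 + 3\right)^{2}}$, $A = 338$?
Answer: $130944$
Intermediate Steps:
$a = 14$ ($a = 121 \left(- \frac{1}{11}\right) + \frac{25}{\left(-1\right)^{2}} = -11 + \frac{25}{1} = -11 + 25 \cdot 1 = -11 + 25 = 14$)
$\left(A + a\right) 372 = \left(338 + 14\right) 372 = 352 \cdot 372 = 130944$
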